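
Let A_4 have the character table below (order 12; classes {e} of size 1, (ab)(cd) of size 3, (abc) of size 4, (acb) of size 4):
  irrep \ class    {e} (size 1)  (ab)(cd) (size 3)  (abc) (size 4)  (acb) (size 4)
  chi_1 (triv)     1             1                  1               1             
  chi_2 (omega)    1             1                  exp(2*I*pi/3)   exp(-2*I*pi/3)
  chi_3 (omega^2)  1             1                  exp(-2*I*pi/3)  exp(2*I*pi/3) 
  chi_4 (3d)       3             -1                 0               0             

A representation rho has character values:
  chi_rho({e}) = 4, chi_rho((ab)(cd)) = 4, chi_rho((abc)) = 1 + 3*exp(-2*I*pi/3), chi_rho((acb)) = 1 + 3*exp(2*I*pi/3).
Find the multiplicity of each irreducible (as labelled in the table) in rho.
Multiplicities: chi_1: 1, chi_2: 0, chi_3: 3, chi_4: 0.

Argument: Use <chi_rho, chi> = (1/|G|) sum_C |C| * chi_rho(C) * conj(chi(C)) with |G| = 12 for each irreducible chi in the table:
  <chi_rho, chi_1> = (1/12)[1*(4)*conj(1) + 3*(4)*conj(1) + 4*(1 + 3*exp(-2*I*pi/3))*conj(1) + 4*(1 + 3*exp(2*I*pi/3))*conj(1)]
      = (1/12)[(4) + (12) + (4 + 12*exp(-2*I*pi/3)) + (4 + 12*exp(2*I*pi/3))] = 12/12 = 1
  <chi_rho, chi_2> = (1/12)[1*(4)*conj(1) + 3*(4)*conj(1) + 4*(1 + 3*exp(-2*I*pi/3))*conj(exp(2*I*pi/3)) + 4*(1 + 3*exp(2*I*pi/3))*conj(exp(-2*I*pi/3))]
      = (1/12)[(4) + (12) + (4*exp(-2*I*pi/3) + 12*exp(2*I*pi/3)) + (12*exp(-2*I*pi/3) + 4*exp(2*I*pi/3))] = 0/12 = 0
  <chi_rho, chi_3> = (1/12)[1*(4)*conj(1) + 3*(4)*conj(1) + 4*(1 + 3*exp(-2*I*pi/3))*conj(exp(-2*I*pi/3)) + 4*(1 + 3*exp(2*I*pi/3))*conj(exp(2*I*pi/3))]
      = (1/12)[(4) + (12) + (12 + 4*exp(2*I*pi/3)) + (12 + 4*exp(-2*I*pi/3))] = 36/12 = 3
  <chi_rho, chi_4> = (1/12)[1*(4)*conj(3) + 3*(4)*conj(-1) + 4*(1 + 3*exp(-2*I*pi/3))*conj(0) + 4*(1 + 3*exp(2*I*pi/3))*conj(0)]
      = (1/12)[(12) + (-12) + (0) + (0)] = 0/12 = 0
(Exp terms are combined using exp(i*s)*conj(exp(i*t)) = exp(i*(s-t)), and sums of them are collapsed using the identity that for every m > 1 the m distinct m-th roots of unity sum to 0, e.g. 1 + exp(2*I*pi/3) + exp(-2*I*pi/3) = 0.)
Dimension check: dim(rho) = sum (mult * dim) = 1*1 + 0*1 + 3*1 + 0*3 = 4 = chi_rho(e) = 4.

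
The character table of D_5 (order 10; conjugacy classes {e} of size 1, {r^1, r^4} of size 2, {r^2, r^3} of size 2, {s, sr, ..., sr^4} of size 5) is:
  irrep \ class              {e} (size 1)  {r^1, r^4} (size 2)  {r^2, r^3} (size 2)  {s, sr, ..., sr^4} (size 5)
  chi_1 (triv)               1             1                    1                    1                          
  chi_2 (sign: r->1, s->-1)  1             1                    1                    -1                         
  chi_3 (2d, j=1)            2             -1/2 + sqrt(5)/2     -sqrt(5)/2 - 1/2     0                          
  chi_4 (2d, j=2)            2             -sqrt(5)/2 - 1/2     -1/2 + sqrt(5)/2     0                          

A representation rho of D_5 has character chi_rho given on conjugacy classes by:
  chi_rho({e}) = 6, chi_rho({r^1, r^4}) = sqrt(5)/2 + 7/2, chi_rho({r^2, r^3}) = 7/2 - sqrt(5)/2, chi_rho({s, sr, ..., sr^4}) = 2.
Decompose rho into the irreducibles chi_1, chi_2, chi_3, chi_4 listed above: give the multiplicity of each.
Multiplicities: chi_1: 3, chi_2: 1, chi_3: 1, chi_4: 0.

Why: Use <chi_rho, chi> = (1/|G|) sum_C |C| * chi_rho(C) * conj(chi(C)) with |G| = 10 for each irreducible chi in the table:
  <chi_rho, chi_1> = (1/10)[1*(6)*conj(1) + 2*(sqrt(5)/2 + 7/2)*conj(1) + 2*(7/2 - sqrt(5)/2)*conj(1) + 5*(2)*conj(1)]
      = (1/10)[(6) + (sqrt(5) + 7) + (7 - sqrt(5)) + (10)] = 30/10 = 3
  <chi_rho, chi_2> = (1/10)[1*(6)*conj(1) + 2*(sqrt(5)/2 + 7/2)*conj(1) + 2*(7/2 - sqrt(5)/2)*conj(1) + 5*(2)*conj(-1)]
      = (1/10)[(6) + (sqrt(5) + 7) + (7 - sqrt(5)) + (-10)] = 10/10 = 1
  <chi_rho, chi_3> = (1/10)[1*(6)*conj(2) + 2*(sqrt(5)/2 + 7/2)*conj(-1/2 + sqrt(5)/2) + 2*(7/2 - sqrt(5)/2)*conj(-sqrt(5)/2 - 1/2) + 5*(2)*conj(0)]
      = (1/10)[(12) + (-1 + 3*sqrt(5)) + (-3*sqrt(5) - 1) + (0)] = 10/10 = 1
  <chi_rho, chi_4> = (1/10)[1*(6)*conj(2) + 2*(sqrt(5)/2 + 7/2)*conj(-sqrt(5)/2 - 1/2) + 2*(7/2 - sqrt(5)/2)*conj(-1/2 + sqrt(5)/2) + 5*(2)*conj(0)]
      = (1/10)[(12) + (-4*sqrt(5) - 6) + (-6 + 4*sqrt(5)) + (0)] = 0/10 = 0
Dimension check: dim(rho) = sum (mult * dim) = 3*1 + 1*1 + 1*2 + 0*2 = 6 = chi_rho(e) = 6.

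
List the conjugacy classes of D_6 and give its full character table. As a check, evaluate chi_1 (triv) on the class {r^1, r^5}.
Conjugacy classes: {e} of size 1, {r^3} of size 1, {r^1, r^5} of size 2, {r^2, r^4} of size 2, {s, sr^2, ...} of size 3, {sr, sr^3, ...} of size 3.
Character table:
  irrep \ class              {e} (size 1)  {r^3} (size 1)  {r^1, r^5} (size 2)  {r^2, r^4} (size 2)  {s, sr^2, ...} (size 3)  {sr, sr^3, ...} (size 3)
  chi_1 (triv)               1             1               1                    1                    1                        1                       
  chi_2 (sign: r->1, s->-1)  1             1               1                    1                    -1                       -1                      
  chi_3 (r->-1, s->1)        1             -1              -1                   1                    1                        -1                      
  chi_4 (r->-1, s->-1)       1             -1              -1                   1                    -1                       1                       
  chi_5 (2d, j=1)            2             -2              1                    -1                   0                        0                       
  chi_6 (2d, j=2)            2             2               -1                   -1                   0                        0                       

Spot check: chi_1 (triv) on {r^1, r^5} = 1.

Justification: D_6 has order 2*6 = 12 with 6 conjugacy classes, hence 6 irreducibles. Sum of squared dims 1 + 1 + 1 + 1 + 4 + 4 = 12 = |G|. Linear characters come from the abelianisation; the 2-dimensional irreps have character r^k -> 2*cos(2*pi*j*k/6), reflections -> 0.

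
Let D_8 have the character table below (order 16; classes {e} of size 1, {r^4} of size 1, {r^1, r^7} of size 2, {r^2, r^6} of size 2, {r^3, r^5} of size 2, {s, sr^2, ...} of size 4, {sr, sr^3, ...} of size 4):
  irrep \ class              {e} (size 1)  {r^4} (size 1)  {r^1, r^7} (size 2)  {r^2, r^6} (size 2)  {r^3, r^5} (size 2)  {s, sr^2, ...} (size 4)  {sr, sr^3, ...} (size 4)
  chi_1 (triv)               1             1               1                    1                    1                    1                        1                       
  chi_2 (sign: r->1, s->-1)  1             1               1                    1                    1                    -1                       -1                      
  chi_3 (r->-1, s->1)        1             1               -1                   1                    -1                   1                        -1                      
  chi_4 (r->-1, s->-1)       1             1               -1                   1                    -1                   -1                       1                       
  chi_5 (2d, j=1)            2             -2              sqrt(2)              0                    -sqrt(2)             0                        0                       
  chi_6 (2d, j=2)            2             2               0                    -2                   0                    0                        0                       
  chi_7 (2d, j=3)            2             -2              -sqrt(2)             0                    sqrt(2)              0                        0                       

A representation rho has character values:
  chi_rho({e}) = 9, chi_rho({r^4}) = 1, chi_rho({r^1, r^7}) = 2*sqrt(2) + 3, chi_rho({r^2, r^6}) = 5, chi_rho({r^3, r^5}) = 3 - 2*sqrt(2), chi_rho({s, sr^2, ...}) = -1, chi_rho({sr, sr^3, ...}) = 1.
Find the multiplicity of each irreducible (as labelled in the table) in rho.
Multiplicities: chi_1: 2, chi_2: 2, chi_3: 0, chi_4: 1, chi_5: 2, chi_6: 0, chi_7: 0.

Proof sketch: Use <chi_rho, chi> = (1/|G|) sum_C |C| * chi_rho(C) * conj(chi(C)) with |G| = 16 for each irreducible chi in the table:
  <chi_rho, chi_1> = (1/16)[1*(9)*conj(1) + 1*(1)*conj(1) + 2*(2*sqrt(2) + 3)*conj(1) + 2*(5)*conj(1) + 2*(3 - 2*sqrt(2))*conj(1) + 4*(-1)*conj(1) + 4*(1)*conj(1)]
      = (1/16)[(9) + (1) + (4*sqrt(2) + 6) + (10) + (6 - 4*sqrt(2)) + (-4) + (4)] = 32/16 = 2
  <chi_rho, chi_2> = (1/16)[1*(9)*conj(1) + 1*(1)*conj(1) + 2*(2*sqrt(2) + 3)*conj(1) + 2*(5)*conj(1) + 2*(3 - 2*sqrt(2))*conj(1) + 4*(-1)*conj(-1) + 4*(1)*conj(-1)]
      = (1/16)[(9) + (1) + (4*sqrt(2) + 6) + (10) + (6 - 4*sqrt(2)) + (4) + (-4)] = 32/16 = 2
  <chi_rho, chi_3> = (1/16)[1*(9)*conj(1) + 1*(1)*conj(1) + 2*(2*sqrt(2) + 3)*conj(-1) + 2*(5)*conj(1) + 2*(3 - 2*sqrt(2))*conj(-1) + 4*(-1)*conj(1) + 4*(1)*conj(-1)]
      = (1/16)[(9) + (1) + (-6 - 4*sqrt(2)) + (10) + (-6 + 4*sqrt(2)) + (-4) + (-4)] = 0/16 = 0
  <chi_rho, chi_4> = (1/16)[1*(9)*conj(1) + 1*(1)*conj(1) + 2*(2*sqrt(2) + 3)*conj(-1) + 2*(5)*conj(1) + 2*(3 - 2*sqrt(2))*conj(-1) + 4*(-1)*conj(-1) + 4*(1)*conj(1)]
      = (1/16)[(9) + (1) + (-6 - 4*sqrt(2)) + (10) + (-6 + 4*sqrt(2)) + (4) + (4)] = 16/16 = 1
  <chi_rho, chi_5> = (1/16)[1*(9)*conj(2) + 1*(1)*conj(-2) + 2*(2*sqrt(2) + 3)*conj(sqrt(2)) + 2*(5)*conj(0) + 2*(3 - 2*sqrt(2))*conj(-sqrt(2)) + 4*(-1)*conj(0) + 4*(1)*conj(0)]
      = (1/16)[(18) + (-2) + (8 + 6*sqrt(2)) + (0) + (8 - 6*sqrt(2)) + (0) + (0)] = 32/16 = 2
  <chi_rho, chi_6> = (1/16)[1*(9)*conj(2) + 1*(1)*conj(2) + 2*(2*sqrt(2) + 3)*conj(0) + 2*(5)*conj(-2) + 2*(3 - 2*sqrt(2))*conj(0) + 4*(-1)*conj(0) + 4*(1)*conj(0)]
      = (1/16)[(18) + (2) + (0) + (-20) + (0) + (0) + (0)] = 0/16 = 0
  <chi_rho, chi_7> = (1/16)[1*(9)*conj(2) + 1*(1)*conj(-2) + 2*(2*sqrt(2) + 3)*conj(-sqrt(2)) + 2*(5)*conj(0) + 2*(3 - 2*sqrt(2))*conj(sqrt(2)) + 4*(-1)*conj(0) + 4*(1)*conj(0)]
      = (1/16)[(18) + (-2) + (-6*sqrt(2) - 8) + (0) + (-8 + 6*sqrt(2)) + (0) + (0)] = 0/16 = 0
Dimension check: dim(rho) = sum (mult * dim) = 2*1 + 2*1 + 0*1 + 1*1 + 2*2 + 0*2 + 0*2 = 9 = chi_rho(e) = 9.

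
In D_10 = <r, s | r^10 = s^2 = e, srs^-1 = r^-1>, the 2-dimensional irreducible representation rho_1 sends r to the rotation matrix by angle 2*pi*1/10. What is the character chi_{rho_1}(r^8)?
chi_{rho_1}(r^8) = 2*cos(2*pi*1*8/10) = -1/2 + sqrt(5)/2

Working: rho_1(r^8) is rotation by angle 2*pi*1*8/10, whose trace is 2*cos(2*pi*1*8/10) = -1/2 + sqrt(5)/2.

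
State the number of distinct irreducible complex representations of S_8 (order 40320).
22

Reasoning: The number of irreducible complex representations of a finite group equals its number of conjugacy classes. Conjugacy classes in S_8 correspond to cycle types, i.e. partitions of 8; there are p(8) = 22 of them, so S_8 (order 40320) has exactly 22 irreducible complex representations.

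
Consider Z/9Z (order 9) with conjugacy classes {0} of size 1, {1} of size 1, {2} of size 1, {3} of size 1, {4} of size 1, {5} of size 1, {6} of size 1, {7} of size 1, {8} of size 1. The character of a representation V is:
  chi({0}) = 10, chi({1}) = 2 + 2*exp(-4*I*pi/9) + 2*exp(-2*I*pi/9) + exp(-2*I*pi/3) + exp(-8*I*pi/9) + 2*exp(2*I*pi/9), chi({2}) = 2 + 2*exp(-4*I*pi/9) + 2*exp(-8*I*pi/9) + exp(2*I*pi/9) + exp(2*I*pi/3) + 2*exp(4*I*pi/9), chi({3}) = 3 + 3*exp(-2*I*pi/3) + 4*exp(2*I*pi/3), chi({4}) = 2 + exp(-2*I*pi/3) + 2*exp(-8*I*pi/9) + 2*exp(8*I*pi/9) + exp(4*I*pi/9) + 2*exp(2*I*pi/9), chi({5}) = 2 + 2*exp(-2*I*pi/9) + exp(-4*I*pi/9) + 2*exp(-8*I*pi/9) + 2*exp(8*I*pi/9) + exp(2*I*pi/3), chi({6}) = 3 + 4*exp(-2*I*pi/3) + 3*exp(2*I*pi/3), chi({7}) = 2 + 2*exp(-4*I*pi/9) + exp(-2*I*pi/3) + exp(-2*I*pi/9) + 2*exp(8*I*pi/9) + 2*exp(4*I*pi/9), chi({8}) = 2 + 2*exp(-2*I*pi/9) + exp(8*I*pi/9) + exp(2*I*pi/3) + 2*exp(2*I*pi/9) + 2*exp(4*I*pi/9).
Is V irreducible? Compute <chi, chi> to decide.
Not irreducible (reducible): <chi, chi> = 18 > 1.

Argument: <chi, chi> = (1/|G|) sum_C |C| * |chi(C)|^2 = (1/9)[1*|10|^2 + 1*|2 + 2*exp(-4*I*pi/9) + 2*exp(-2*I*pi/9) + exp(-2*I*pi/3) + exp(-8*I*pi/9) + 2*exp(2*I*pi/9)|^2 + 1*|2 + 2*exp(-4*I*pi/9) + 2*exp(-8*I*pi/9) + exp(2*I*pi/9) + exp(2*I*pi/3) + 2*exp(4*I*pi/9)|^2 + 1*|3 + 3*exp(-2*I*pi/3) + 4*exp(2*I*pi/3)|^2 + 1*|2 + exp(-2*I*pi/3) + 2*exp(-8*I*pi/9) + 2*exp(8*I*pi/9) + exp(4*I*pi/9) + 2*exp(2*I*pi/9)|^2 + 1*|2 + 2*exp(-2*I*pi/9) + exp(-4*I*pi/9) + 2*exp(-8*I*pi/9) + 2*exp(8*I*pi/9) + exp(2*I*pi/3)|^2 + 1*|3 + 4*exp(-2*I*pi/3) + 3*exp(2*I*pi/3)|^2 + 1*|2 + 2*exp(-4*I*pi/9) + exp(-2*I*pi/3) + exp(-2*I*pi/9) + 2*exp(8*I*pi/9) + 2*exp(4*I*pi/9)|^2 + 1*|2 + 2*exp(-2*I*pi/9) + exp(8*I*pi/9) + exp(2*I*pi/3) + 2*exp(2*I*pi/9) + 2*exp(4*I*pi/9)|^2]
  = (1/9)[(100) + (18 + 12*exp(-4*I*pi/9) + 15*exp(-2*I*pi/9) + 8*exp(-2*I*pi/3) + 6*exp(-8*I*pi/9) + 6*exp(8*I*pi/9) + 8*exp(2*I*pi/3) + 15*exp(2*I*pi/9) + 12*exp(4*I*pi/9)) + (18 + 15*exp(-4*I*pi/9) + 8*exp(-2*I*pi/3) + 12*exp(-8*I*pi/9) + 6*exp(-2*I*pi/9) + 6*exp(2*I*pi/9) + 12*exp(8*I*pi/9) + 8*exp(2*I*pi/3) + 15*exp(4*I*pi/9)) + (1) + (18 + 12*exp(-2*I*pi/9) + 8*exp(-2*I*pi/3) + 6*exp(-4*I*pi/9) + 15*exp(-8*I*pi/9) + 15*exp(8*I*pi/9) + 6*exp(4*I*pi/9) + 8*exp(2*I*pi/3) + 12*exp(2*I*pi/9)) + (18 + 12*exp(-2*I*pi/9) + 8*exp(-2*I*pi/3) + 6*exp(-4*I*pi/9) + 15*exp(-8*I*pi/9) + 15*exp(8*I*pi/9) + 6*exp(4*I*pi/9) + 8*exp(2*I*pi/3) + 12*exp(2*I*pi/9)) + (1) + (18 + 15*exp(-4*I*pi/9) + 8*exp(-2*I*pi/3) + 12*exp(-8*I*pi/9) + 6*exp(-2*I*pi/9) + 6*exp(2*I*pi/9) + 12*exp(8*I*pi/9) + 8*exp(2*I*pi/3) + 15*exp(4*I*pi/9)) + (18 + 12*exp(-4*I*pi/9) + 15*exp(-2*I*pi/9) + 8*exp(-2*I*pi/3) + 6*exp(-8*I*pi/9) + 6*exp(8*I*pi/9) + 8*exp(2*I*pi/3) + 15*exp(2*I*pi/9) + 12*exp(4*I*pi/9))] = 162/9 = 18.
(Exp terms are combined using exp(i*s)*conj(exp(i*t)) = exp(i*(s-t)), and sums of them are collapsed using the identity that for every m > 1 the m distinct m-th roots of unity sum to 0, e.g. 1 + exp(2*I*pi/3) + exp(-2*I*pi/3) = 0.)
A character is irreducible iff <chi, chi> = 1, so this representation is reducible.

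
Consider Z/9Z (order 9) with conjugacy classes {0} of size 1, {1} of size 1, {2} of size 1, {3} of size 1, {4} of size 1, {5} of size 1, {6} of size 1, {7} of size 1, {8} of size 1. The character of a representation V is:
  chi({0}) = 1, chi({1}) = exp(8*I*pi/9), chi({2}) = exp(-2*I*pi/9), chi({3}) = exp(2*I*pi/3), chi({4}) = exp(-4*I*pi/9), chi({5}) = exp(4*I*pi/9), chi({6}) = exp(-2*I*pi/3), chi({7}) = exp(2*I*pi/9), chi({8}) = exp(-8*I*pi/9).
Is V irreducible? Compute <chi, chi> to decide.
Irreducible: <chi, chi> = 1.

<chi, chi> = (1/|G|) sum_C |C| * |chi(C)|^2 = (1/9)[1*|1|^2 + 1*|exp(8*I*pi/9)|^2 + 1*|exp(-2*I*pi/9)|^2 + 1*|exp(2*I*pi/3)|^2 + 1*|exp(-4*I*pi/9)|^2 + 1*|exp(4*I*pi/9)|^2 + 1*|exp(-2*I*pi/3)|^2 + 1*|exp(2*I*pi/9)|^2 + 1*|exp(-8*I*pi/9)|^2]
  = (1/9)[(1) + (1) + (1) + (1) + (1) + (1) + (1) + (1) + (1)] = 9/9 = 1.
(Exp terms are combined using exp(i*s)*conj(exp(i*t)) = exp(i*(s-t)), and sums of them are collapsed using the identity that for every m > 1 the m distinct m-th roots of unity sum to 0, e.g. 1 + exp(2*I*pi/3) + exp(-2*I*pi/3) = 0.)
A character is irreducible iff <chi, chi> = 1, so this representation is irreducible.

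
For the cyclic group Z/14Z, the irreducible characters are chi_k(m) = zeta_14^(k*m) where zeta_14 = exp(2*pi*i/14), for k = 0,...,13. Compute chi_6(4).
chi_6(4) = zeta_14^24 = exp(-4*I*pi/7)

Why: chi_6(4) = zeta_14^(6*4) = zeta_14^24. Since zeta_14^14 = 1, this equals zeta_14^10 = exp(2*pi*i*10/14) = exp(-4*I*pi/7).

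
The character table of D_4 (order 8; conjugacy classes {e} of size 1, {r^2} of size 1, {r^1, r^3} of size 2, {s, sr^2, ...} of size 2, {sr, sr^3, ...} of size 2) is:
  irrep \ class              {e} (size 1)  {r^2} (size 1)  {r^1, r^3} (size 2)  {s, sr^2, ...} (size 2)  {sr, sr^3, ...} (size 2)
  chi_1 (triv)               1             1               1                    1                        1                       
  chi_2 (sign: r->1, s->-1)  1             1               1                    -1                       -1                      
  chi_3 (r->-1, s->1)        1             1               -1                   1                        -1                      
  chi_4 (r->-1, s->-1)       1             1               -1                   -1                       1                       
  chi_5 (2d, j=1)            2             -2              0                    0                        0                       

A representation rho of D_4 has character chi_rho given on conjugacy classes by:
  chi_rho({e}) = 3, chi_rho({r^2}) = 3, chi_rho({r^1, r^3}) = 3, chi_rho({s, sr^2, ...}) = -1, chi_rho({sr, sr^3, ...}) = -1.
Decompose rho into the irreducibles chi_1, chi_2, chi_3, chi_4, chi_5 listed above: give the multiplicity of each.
Multiplicities: chi_1: 1, chi_2: 2, chi_3: 0, chi_4: 0, chi_5: 0.

Details: Use <chi_rho, chi> = (1/|G|) sum_C |C| * chi_rho(C) * conj(chi(C)) with |G| = 8 for each irreducible chi in the table:
  <chi_rho, chi_1> = (1/8)[1*(3)*conj(1) + 1*(3)*conj(1) + 2*(3)*conj(1) + 2*(-1)*conj(1) + 2*(-1)*conj(1)]
      = (1/8)[(3) + (3) + (6) + (-2) + (-2)] = 8/8 = 1
  <chi_rho, chi_2> = (1/8)[1*(3)*conj(1) + 1*(3)*conj(1) + 2*(3)*conj(1) + 2*(-1)*conj(-1) + 2*(-1)*conj(-1)]
      = (1/8)[(3) + (3) + (6) + (2) + (2)] = 16/8 = 2
  <chi_rho, chi_3> = (1/8)[1*(3)*conj(1) + 1*(3)*conj(1) + 2*(3)*conj(-1) + 2*(-1)*conj(1) + 2*(-1)*conj(-1)]
      = (1/8)[(3) + (3) + (-6) + (-2) + (2)] = 0/8 = 0
  <chi_rho, chi_4> = (1/8)[1*(3)*conj(1) + 1*(3)*conj(1) + 2*(3)*conj(-1) + 2*(-1)*conj(-1) + 2*(-1)*conj(1)]
      = (1/8)[(3) + (3) + (-6) + (2) + (-2)] = 0/8 = 0
  <chi_rho, chi_5> = (1/8)[1*(3)*conj(2) + 1*(3)*conj(-2) + 2*(3)*conj(0) + 2*(-1)*conj(0) + 2*(-1)*conj(0)]
      = (1/8)[(6) + (-6) + (0) + (0) + (0)] = 0/8 = 0
Dimension check: dim(rho) = sum (mult * dim) = 1*1 + 2*1 + 0*1 + 0*1 + 0*2 = 3 = chi_rho(e) = 3.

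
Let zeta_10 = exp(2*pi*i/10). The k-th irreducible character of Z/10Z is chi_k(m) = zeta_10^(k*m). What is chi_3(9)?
chi_3(9) = zeta_10^27 = exp(-3*I*pi/5)

Reasoning: chi_3(9) = zeta_10^(3*9) = zeta_10^27. Since zeta_10^10 = 1, this equals zeta_10^7 = exp(2*pi*i*7/10) = exp(-3*I*pi/5).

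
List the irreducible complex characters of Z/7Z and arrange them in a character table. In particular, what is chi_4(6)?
Character table of Z/7Z (irreps indexed chi_0,...,chi_6 with chi_k(m) = zeta_7^(k*m), zeta_7 = exp(2*pi*i/7)):
  irrep \ class  {0} (size 1)  {1} (size 1)    {2} (size 1)    {3} (size 1)    {4} (size 1)    {5} (size 1)    {6} (size 1)  
  chi_0          1             1               1               1               1               1               1             
  chi_1          1             exp(2*I*pi/7)   exp(4*I*pi/7)   exp(6*I*pi/7)   exp(-6*I*pi/7)  exp(-4*I*pi/7)  exp(-2*I*pi/7)
  chi_2          1             exp(4*I*pi/7)   exp(-6*I*pi/7)  exp(-2*I*pi/7)  exp(2*I*pi/7)   exp(6*I*pi/7)   exp(-4*I*pi/7)
  chi_3          1             exp(6*I*pi/7)   exp(-2*I*pi/7)  exp(4*I*pi/7)   exp(-4*I*pi/7)  exp(2*I*pi/7)   exp(-6*I*pi/7)
  chi_4          1             exp(-6*I*pi/7)  exp(2*I*pi/7)   exp(-4*I*pi/7)  exp(4*I*pi/7)   exp(-2*I*pi/7)  exp(6*I*pi/7) 
  chi_5          1             exp(-4*I*pi/7)  exp(6*I*pi/7)   exp(2*I*pi/7)   exp(-2*I*pi/7)  exp(-6*I*pi/7)  exp(4*I*pi/7) 
  chi_6          1             exp(-2*I*pi/7)  exp(-4*I*pi/7)  exp(-6*I*pi/7)  exp(6*I*pi/7)   exp(4*I*pi/7)   exp(2*I*pi/7) 

Spot check: chi_4(6) = zeta_7^(4*6) = zeta_7^24 = exp(6*I*pi/7).

Proof sketch: Z/7Z is abelian, so all 7 irreducible complex representations are 1-dimensional. They are given by chi_k(m) = zeta_7^(k*m) for k = 0,...,6. Row orthogonality: sum_m chi_k(m) conj(chi_l(m)) = 7 * [k = l].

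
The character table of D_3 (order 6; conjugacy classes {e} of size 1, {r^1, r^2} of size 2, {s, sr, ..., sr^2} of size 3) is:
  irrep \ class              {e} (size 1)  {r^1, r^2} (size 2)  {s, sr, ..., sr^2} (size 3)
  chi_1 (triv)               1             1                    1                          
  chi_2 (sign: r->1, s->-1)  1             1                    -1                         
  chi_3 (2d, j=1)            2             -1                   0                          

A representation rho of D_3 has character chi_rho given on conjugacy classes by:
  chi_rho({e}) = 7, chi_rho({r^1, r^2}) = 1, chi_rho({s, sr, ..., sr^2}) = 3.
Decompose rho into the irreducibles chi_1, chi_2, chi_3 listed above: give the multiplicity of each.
Multiplicities: chi_1: 3, chi_2: 0, chi_3: 2.

Working: Use <chi_rho, chi> = (1/|G|) sum_C |C| * chi_rho(C) * conj(chi(C)) with |G| = 6 for each irreducible chi in the table:
  <chi_rho, chi_1> = (1/6)[1*(7)*conj(1) + 2*(1)*conj(1) + 3*(3)*conj(1)]
      = (1/6)[(7) + (2) + (9)] = 18/6 = 3
  <chi_rho, chi_2> = (1/6)[1*(7)*conj(1) + 2*(1)*conj(1) + 3*(3)*conj(-1)]
      = (1/6)[(7) + (2) + (-9)] = 0/6 = 0
  <chi_rho, chi_3> = (1/6)[1*(7)*conj(2) + 2*(1)*conj(-1) + 3*(3)*conj(0)]
      = (1/6)[(14) + (-2) + (0)] = 12/6 = 2
Dimension check: dim(rho) = sum (mult * dim) = 3*1 + 0*1 + 2*2 = 7 = chi_rho(e) = 7.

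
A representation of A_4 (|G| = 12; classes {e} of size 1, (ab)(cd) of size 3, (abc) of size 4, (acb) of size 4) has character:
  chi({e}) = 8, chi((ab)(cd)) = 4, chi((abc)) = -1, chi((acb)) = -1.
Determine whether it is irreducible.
Not irreducible (reducible): <chi, chi> = 10 > 1.

Working: <chi, chi> = (1/|G|) sum_C |C| * |chi(C)|^2 = (1/12)[1*|8|^2 + 3*|4|^2 + 4*|-1|^2 + 4*|-1|^2]
  = (1/12)[(64) + (48) + (4) + (4)] = 120/12 = 10.
(Exp terms are combined using exp(i*s)*conj(exp(i*t)) = exp(i*(s-t)), and sums of them are collapsed using the identity that for every m > 1 the m distinct m-th roots of unity sum to 0, e.g. 1 + exp(2*I*pi/3) + exp(-2*I*pi/3) = 0.)
A character is irreducible iff <chi, chi> = 1, so this representation is reducible.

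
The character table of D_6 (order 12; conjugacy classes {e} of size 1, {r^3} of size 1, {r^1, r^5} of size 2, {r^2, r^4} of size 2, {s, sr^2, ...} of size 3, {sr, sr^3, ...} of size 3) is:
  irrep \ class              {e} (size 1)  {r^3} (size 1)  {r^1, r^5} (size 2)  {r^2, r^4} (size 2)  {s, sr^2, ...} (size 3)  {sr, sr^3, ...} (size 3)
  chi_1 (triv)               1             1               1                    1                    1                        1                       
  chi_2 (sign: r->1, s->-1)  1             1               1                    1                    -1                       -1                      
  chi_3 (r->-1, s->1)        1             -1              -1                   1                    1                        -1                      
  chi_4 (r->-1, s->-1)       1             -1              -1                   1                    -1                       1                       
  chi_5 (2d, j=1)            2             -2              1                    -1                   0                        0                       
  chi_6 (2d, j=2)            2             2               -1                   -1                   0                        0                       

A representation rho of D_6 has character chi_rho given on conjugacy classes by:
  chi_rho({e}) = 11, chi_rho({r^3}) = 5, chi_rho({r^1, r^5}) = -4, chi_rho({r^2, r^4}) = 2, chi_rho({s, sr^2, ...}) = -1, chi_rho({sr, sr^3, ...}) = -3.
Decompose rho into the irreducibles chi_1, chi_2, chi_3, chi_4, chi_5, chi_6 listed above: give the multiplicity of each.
Multiplicities: chi_1: 0, chi_2: 2, chi_3: 2, chi_4: 1, chi_5: 0, chi_6: 3.

Solution. Use <chi_rho, chi> = (1/|G|) sum_C |C| * chi_rho(C) * conj(chi(C)) with |G| = 12 for each irreducible chi in the table:
  <chi_rho, chi_1> = (1/12)[1*(11)*conj(1) + 1*(5)*conj(1) + 2*(-4)*conj(1) + 2*(2)*conj(1) + 3*(-1)*conj(1) + 3*(-3)*conj(1)]
      = (1/12)[(11) + (5) + (-8) + (4) + (-3) + (-9)] = 0/12 = 0
  <chi_rho, chi_2> = (1/12)[1*(11)*conj(1) + 1*(5)*conj(1) + 2*(-4)*conj(1) + 2*(2)*conj(1) + 3*(-1)*conj(-1) + 3*(-3)*conj(-1)]
      = (1/12)[(11) + (5) + (-8) + (4) + (3) + (9)] = 24/12 = 2
  <chi_rho, chi_3> = (1/12)[1*(11)*conj(1) + 1*(5)*conj(-1) + 2*(-4)*conj(-1) + 2*(2)*conj(1) + 3*(-1)*conj(1) + 3*(-3)*conj(-1)]
      = (1/12)[(11) + (-5) + (8) + (4) + (-3) + (9)] = 24/12 = 2
  <chi_rho, chi_4> = (1/12)[1*(11)*conj(1) + 1*(5)*conj(-1) + 2*(-4)*conj(-1) + 2*(2)*conj(1) + 3*(-1)*conj(-1) + 3*(-3)*conj(1)]
      = (1/12)[(11) + (-5) + (8) + (4) + (3) + (-9)] = 12/12 = 1
  <chi_rho, chi_5> = (1/12)[1*(11)*conj(2) + 1*(5)*conj(-2) + 2*(-4)*conj(1) + 2*(2)*conj(-1) + 3*(-1)*conj(0) + 3*(-3)*conj(0)]
      = (1/12)[(22) + (-10) + (-8) + (-4) + (0) + (0)] = 0/12 = 0
  <chi_rho, chi_6> = (1/12)[1*(11)*conj(2) + 1*(5)*conj(2) + 2*(-4)*conj(-1) + 2*(2)*conj(-1) + 3*(-1)*conj(0) + 3*(-3)*conj(0)]
      = (1/12)[(22) + (10) + (8) + (-4) + (0) + (0)] = 36/12 = 3
Dimension check: dim(rho) = sum (mult * dim) = 0*1 + 2*1 + 2*1 + 1*1 + 0*2 + 3*2 = 11 = chi_rho(e) = 11.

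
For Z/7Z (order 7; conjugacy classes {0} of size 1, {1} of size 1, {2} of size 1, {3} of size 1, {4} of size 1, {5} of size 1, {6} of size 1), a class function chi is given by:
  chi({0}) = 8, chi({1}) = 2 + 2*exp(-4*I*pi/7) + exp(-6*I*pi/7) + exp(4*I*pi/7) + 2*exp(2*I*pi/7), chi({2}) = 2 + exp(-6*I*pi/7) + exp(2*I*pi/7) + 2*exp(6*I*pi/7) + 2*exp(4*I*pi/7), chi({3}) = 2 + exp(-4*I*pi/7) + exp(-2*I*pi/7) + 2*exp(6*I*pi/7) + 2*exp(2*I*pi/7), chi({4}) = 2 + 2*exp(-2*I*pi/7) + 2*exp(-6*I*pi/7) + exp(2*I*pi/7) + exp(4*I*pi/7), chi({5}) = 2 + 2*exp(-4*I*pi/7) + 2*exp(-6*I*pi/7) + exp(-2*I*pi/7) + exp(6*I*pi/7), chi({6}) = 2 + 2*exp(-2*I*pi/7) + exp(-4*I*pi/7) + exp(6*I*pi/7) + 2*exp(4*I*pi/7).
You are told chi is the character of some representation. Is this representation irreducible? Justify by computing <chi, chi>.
Not irreducible (reducible): <chi, chi> = 14 > 1.

Argument: <chi, chi> = (1/|G|) sum_C |C| * |chi(C)|^2 = (1/7)[1*|8|^2 + 1*|2 + 2*exp(-4*I*pi/7) + exp(-6*I*pi/7) + exp(4*I*pi/7) + 2*exp(2*I*pi/7)|^2 + 1*|2 + exp(-6*I*pi/7) + exp(2*I*pi/7) + 2*exp(6*I*pi/7) + 2*exp(4*I*pi/7)|^2 + 1*|2 + exp(-4*I*pi/7) + exp(-2*I*pi/7) + 2*exp(6*I*pi/7) + 2*exp(2*I*pi/7)|^2 + 1*|2 + 2*exp(-2*I*pi/7) + 2*exp(-6*I*pi/7) + exp(2*I*pi/7) + exp(4*I*pi/7)|^2 + 1*|2 + 2*exp(-4*I*pi/7) + 2*exp(-6*I*pi/7) + exp(-2*I*pi/7) + exp(6*I*pi/7)|^2 + 1*|2 + 2*exp(-2*I*pi/7) + exp(-4*I*pi/7) + exp(6*I*pi/7) + 2*exp(4*I*pi/7)|^2]
  = (1/7)[(64) + (14 + 7*exp(-4*I*pi/7) + 8*exp(-2*I*pi/7) + 10*exp(-6*I*pi/7) + 10*exp(6*I*pi/7) + 8*exp(2*I*pi/7) + 7*exp(4*I*pi/7)) + (14 + 10*exp(-2*I*pi/7) + 8*exp(-4*I*pi/7) + 7*exp(-6*I*pi/7) + 7*exp(6*I*pi/7) + 8*exp(4*I*pi/7) + 10*exp(2*I*pi/7)) + (14 + 10*exp(-4*I*pi/7) + 7*exp(-2*I*pi/7) + 8*exp(-6*I*pi/7) + 8*exp(6*I*pi/7) + 7*exp(2*I*pi/7) + 10*exp(4*I*pi/7)) + (14 + 10*exp(-4*I*pi/7) + 7*exp(-2*I*pi/7) + 8*exp(-6*I*pi/7) + 8*exp(6*I*pi/7) + 7*exp(2*I*pi/7) + 10*exp(4*I*pi/7)) + (14 + 10*exp(-2*I*pi/7) + 8*exp(-4*I*pi/7) + 7*exp(-6*I*pi/7) + 7*exp(6*I*pi/7) + 8*exp(4*I*pi/7) + 10*exp(2*I*pi/7)) + (14 + 7*exp(-4*I*pi/7) + 8*exp(-2*I*pi/7) + 10*exp(-6*I*pi/7) + 10*exp(6*I*pi/7) + 8*exp(2*I*pi/7) + 7*exp(4*I*pi/7))] = 98/7 = 14.
(Exp terms are combined using exp(i*s)*conj(exp(i*t)) = exp(i*(s-t)), and sums of them are collapsed using the identity that for every m > 1 the m distinct m-th roots of unity sum to 0, e.g. 1 + exp(2*I*pi/3) + exp(-2*I*pi/3) = 0.)
A character is irreducible iff <chi, chi> = 1, so this representation is reducible.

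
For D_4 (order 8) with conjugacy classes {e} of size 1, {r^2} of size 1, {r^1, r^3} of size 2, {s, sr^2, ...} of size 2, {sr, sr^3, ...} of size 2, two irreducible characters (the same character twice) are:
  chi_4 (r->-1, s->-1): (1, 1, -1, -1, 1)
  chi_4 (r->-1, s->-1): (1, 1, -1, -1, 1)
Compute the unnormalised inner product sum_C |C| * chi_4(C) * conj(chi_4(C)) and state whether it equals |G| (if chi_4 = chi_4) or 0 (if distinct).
Sum = 8 = |G| = 8; so <chi_4, chi_4> = 1 (norm-1 confirms irreducibility).

Compute term by term over conjugacy classes (|C| * chi_4(C) * conj(chi_4(C))):
  1*(1)*conj(1) + 1*(1)*conj(1) + 2*(-1)*conj(-1) + 2*(-1)*conj(-1) + 2*(1)*conj(1)
  = (1) + (1) + (2) + (2) + (2)
  = 8.
Dividing by |G| = 8 gives 8/8 = 1, matching the row-orthogonality relation <chi_4, chi_4> = [chi_4 = chi_4].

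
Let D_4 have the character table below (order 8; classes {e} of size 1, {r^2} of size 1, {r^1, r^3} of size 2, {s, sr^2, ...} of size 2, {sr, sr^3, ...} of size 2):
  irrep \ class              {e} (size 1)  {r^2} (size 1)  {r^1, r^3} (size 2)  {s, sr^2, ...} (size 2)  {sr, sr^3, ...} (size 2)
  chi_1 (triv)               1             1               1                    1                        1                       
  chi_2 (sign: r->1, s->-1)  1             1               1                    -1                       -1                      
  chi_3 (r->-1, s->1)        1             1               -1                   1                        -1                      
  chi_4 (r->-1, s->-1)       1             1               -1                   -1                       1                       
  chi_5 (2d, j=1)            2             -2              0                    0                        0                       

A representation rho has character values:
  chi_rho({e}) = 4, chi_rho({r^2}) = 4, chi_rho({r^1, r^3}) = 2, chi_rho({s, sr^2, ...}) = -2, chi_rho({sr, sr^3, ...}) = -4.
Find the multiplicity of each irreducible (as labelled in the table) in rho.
Multiplicities: chi_1: 0, chi_2: 3, chi_3: 1, chi_4: 0, chi_5: 0.

Working: Use <chi_rho, chi> = (1/|G|) sum_C |C| * chi_rho(C) * conj(chi(C)) with |G| = 8 for each irreducible chi in the table:
  <chi_rho, chi_1> = (1/8)[1*(4)*conj(1) + 1*(4)*conj(1) + 2*(2)*conj(1) + 2*(-2)*conj(1) + 2*(-4)*conj(1)]
      = (1/8)[(4) + (4) + (4) + (-4) + (-8)] = 0/8 = 0
  <chi_rho, chi_2> = (1/8)[1*(4)*conj(1) + 1*(4)*conj(1) + 2*(2)*conj(1) + 2*(-2)*conj(-1) + 2*(-4)*conj(-1)]
      = (1/8)[(4) + (4) + (4) + (4) + (8)] = 24/8 = 3
  <chi_rho, chi_3> = (1/8)[1*(4)*conj(1) + 1*(4)*conj(1) + 2*(2)*conj(-1) + 2*(-2)*conj(1) + 2*(-4)*conj(-1)]
      = (1/8)[(4) + (4) + (-4) + (-4) + (8)] = 8/8 = 1
  <chi_rho, chi_4> = (1/8)[1*(4)*conj(1) + 1*(4)*conj(1) + 2*(2)*conj(-1) + 2*(-2)*conj(-1) + 2*(-4)*conj(1)]
      = (1/8)[(4) + (4) + (-4) + (4) + (-8)] = 0/8 = 0
  <chi_rho, chi_5> = (1/8)[1*(4)*conj(2) + 1*(4)*conj(-2) + 2*(2)*conj(0) + 2*(-2)*conj(0) + 2*(-4)*conj(0)]
      = (1/8)[(8) + (-8) + (0) + (0) + (0)] = 0/8 = 0
Dimension check: dim(rho) = sum (mult * dim) = 0*1 + 3*1 + 1*1 + 0*1 + 0*2 = 4 = chi_rho(e) = 4.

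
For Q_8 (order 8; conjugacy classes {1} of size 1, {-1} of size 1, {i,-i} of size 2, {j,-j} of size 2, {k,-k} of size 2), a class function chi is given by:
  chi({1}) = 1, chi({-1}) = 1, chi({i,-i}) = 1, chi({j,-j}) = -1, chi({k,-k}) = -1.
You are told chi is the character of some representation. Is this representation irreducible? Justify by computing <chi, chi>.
Irreducible: <chi, chi> = 1.

Why: <chi, chi> = (1/|G|) sum_C |C| * |chi(C)|^2 = (1/8)[1*|1|^2 + 1*|1|^2 + 2*|1|^2 + 2*|-1|^2 + 2*|-1|^2]
  = (1/8)[(1) + (1) + (2) + (2) + (2)] = 8/8 = 1.
A character is irreducible iff <chi, chi> = 1, so this representation is irreducible.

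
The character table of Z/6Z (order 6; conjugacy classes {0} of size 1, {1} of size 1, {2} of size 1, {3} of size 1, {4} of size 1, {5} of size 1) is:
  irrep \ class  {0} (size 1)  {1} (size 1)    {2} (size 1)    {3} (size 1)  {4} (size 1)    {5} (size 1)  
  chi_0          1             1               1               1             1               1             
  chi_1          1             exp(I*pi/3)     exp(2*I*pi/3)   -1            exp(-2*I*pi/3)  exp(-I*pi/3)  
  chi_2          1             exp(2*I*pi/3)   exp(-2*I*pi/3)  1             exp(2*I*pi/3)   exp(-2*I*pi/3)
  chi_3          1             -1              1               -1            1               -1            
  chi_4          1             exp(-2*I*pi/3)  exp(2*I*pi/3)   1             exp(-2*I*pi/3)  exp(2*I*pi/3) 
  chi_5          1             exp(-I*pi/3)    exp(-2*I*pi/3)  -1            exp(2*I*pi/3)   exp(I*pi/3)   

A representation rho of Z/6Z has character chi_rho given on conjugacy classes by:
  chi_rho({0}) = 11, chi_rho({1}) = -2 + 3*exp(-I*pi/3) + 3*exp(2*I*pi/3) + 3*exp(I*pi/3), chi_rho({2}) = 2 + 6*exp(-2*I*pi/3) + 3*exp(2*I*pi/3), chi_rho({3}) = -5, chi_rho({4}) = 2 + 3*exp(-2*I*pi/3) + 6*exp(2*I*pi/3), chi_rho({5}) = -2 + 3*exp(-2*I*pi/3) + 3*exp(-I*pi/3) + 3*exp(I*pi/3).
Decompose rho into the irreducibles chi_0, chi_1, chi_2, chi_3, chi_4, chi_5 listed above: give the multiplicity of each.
Multiplicities: chi_0: 0, chi_1: 3, chi_2: 3, chi_3: 2, chi_4: 0, chi_5: 3.

Working: Use <chi_rho, chi> = (1/|G|) sum_C |C| * chi_rho(C) * conj(chi(C)) with |G| = 6 for each irreducible chi in the table:
  <chi_rho, chi_0> = (1/6)[1*(11)*conj(1) + 1*(-2 + 3*exp(-I*pi/3) + 3*exp(2*I*pi/3) + 3*exp(I*pi/3))*conj(1) + 1*(2 + 6*exp(-2*I*pi/3) + 3*exp(2*I*pi/3))*conj(1) + 1*(-5)*conj(1) + 1*(2 + 3*exp(-2*I*pi/3) + 6*exp(2*I*pi/3))*conj(1) + 1*(-2 + 3*exp(-2*I*pi/3) + 3*exp(-I*pi/3) + 3*exp(I*pi/3))*conj(1)]
      = (1/6)[(11) + (-2 + 3*exp(-I*pi/3) + 3*exp(2*I*pi/3) + 3*exp(I*pi/3)) + (2 + 6*exp(-2*I*pi/3) + 3*exp(2*I*pi/3)) + (-5) + (2 + 3*exp(-2*I*pi/3) + 6*exp(2*I*pi/3)) + (-2 + 3*exp(-2*I*pi/3) + 3*exp(-I*pi/3) + 3*exp(I*pi/3))] = 0/6 = 0
  <chi_rho, chi_1> = (1/6)[1*(11)*conj(1) + 1*(-2 + 3*exp(-I*pi/3) + 3*exp(2*I*pi/3) + 3*exp(I*pi/3))*conj(exp(I*pi/3)) + 1*(2 + 6*exp(-2*I*pi/3) + 3*exp(2*I*pi/3))*conj(exp(2*I*pi/3)) + 1*(-5)*conj(-1) + 1*(2 + 3*exp(-2*I*pi/3) + 6*exp(2*I*pi/3))*conj(exp(-2*I*pi/3)) + 1*(-2 + 3*exp(-2*I*pi/3) + 3*exp(-I*pi/3) + 3*exp(I*pi/3))*conj(exp(-I*pi/3))]
      = (1/6)[(11) + (3 + 3*exp(-2*I*pi/3) - 2*exp(-I*pi/3) + 3*exp(I*pi/3)) + (3 + 2*exp(-2*I*pi/3) + 6*exp(2*I*pi/3)) + (5) + (3 + 6*exp(-2*I*pi/3) + 2*exp(2*I*pi/3)) + (3 + 3*exp(-I*pi/3) - 2*exp(I*pi/3) + 3*exp(2*I*pi/3))] = 18/6 = 3
  <chi_rho, chi_2> = (1/6)[1*(11)*conj(1) + 1*(-2 + 3*exp(-I*pi/3) + 3*exp(2*I*pi/3) + 3*exp(I*pi/3))*conj(exp(2*I*pi/3)) + 1*(2 + 6*exp(-2*I*pi/3) + 3*exp(2*I*pi/3))*conj(exp(-2*I*pi/3)) + 1*(-5)*conj(1) + 1*(2 + 3*exp(-2*I*pi/3) + 6*exp(2*I*pi/3))*conj(exp(2*I*pi/3)) + 1*(-2 + 3*exp(-2*I*pi/3) + 3*exp(-I*pi/3) + 3*exp(I*pi/3))*conj(exp(-2*I*pi/3))]
      = (1/6)[(11) + (3*exp(-I*pi/3) - 2*exp(-2*I*pi/3)) + (6 + 3*exp(-2*I*pi/3) + 2*exp(2*I*pi/3)) + (-5) + (6 + 2*exp(-2*I*pi/3) + 3*exp(2*I*pi/3)) + (-2*exp(2*I*pi/3) + 3*exp(I*pi/3))] = 18/6 = 3
  <chi_rho, chi_3> = (1/6)[1*(11)*conj(1) + 1*(-2 + 3*exp(-I*pi/3) + 3*exp(2*I*pi/3) + 3*exp(I*pi/3))*conj(-1) + 1*(2 + 6*exp(-2*I*pi/3) + 3*exp(2*I*pi/3))*conj(1) + 1*(-5)*conj(-1) + 1*(2 + 3*exp(-2*I*pi/3) + 6*exp(2*I*pi/3))*conj(1) + 1*(-2 + 3*exp(-2*I*pi/3) + 3*exp(-I*pi/3) + 3*exp(I*pi/3))*conj(-1)]
      = (1/6)[(11) + (2 - 3*exp(I*pi/3) - 3*exp(2*I*pi/3) - 3*exp(-I*pi/3)) + (2 + 6*exp(-2*I*pi/3) + 3*exp(2*I*pi/3)) + (5) + (2 + 3*exp(-2*I*pi/3) + 6*exp(2*I*pi/3)) + (2 - 3*exp(I*pi/3) - 3*exp(-I*pi/3) - 3*exp(-2*I*pi/3))] = 12/6 = 2
  <chi_rho, chi_4> = (1/6)[1*(11)*conj(1) + 1*(-2 + 3*exp(-I*pi/3) + 3*exp(2*I*pi/3) + 3*exp(I*pi/3))*conj(exp(-2*I*pi/3)) + 1*(2 + 6*exp(-2*I*pi/3) + 3*exp(2*I*pi/3))*conj(exp(2*I*pi/3)) + 1*(-5)*conj(1) + 1*(2 + 3*exp(-2*I*pi/3) + 6*exp(2*I*pi/3))*conj(exp(-2*I*pi/3)) + 1*(-2 + 3*exp(-2*I*pi/3) + 3*exp(-I*pi/3) + 3*exp(I*pi/3))*conj(exp(2*I*pi/3))]
      = (1/6)[(11) + (-3 + 3*exp(-2*I*pi/3) - 2*exp(2*I*pi/3) + 3*exp(I*pi/3)) + (3 + 2*exp(-2*I*pi/3) + 6*exp(2*I*pi/3)) + (-5) + (3 + 6*exp(-2*I*pi/3) + 2*exp(2*I*pi/3)) + (-3 + 3*exp(-I*pi/3) - 2*exp(-2*I*pi/3) + 3*exp(2*I*pi/3))] = 0/6 = 0
  <chi_rho, chi_5> = (1/6)[1*(11)*conj(1) + 1*(-2 + 3*exp(-I*pi/3) + 3*exp(2*I*pi/3) + 3*exp(I*pi/3))*conj(exp(-I*pi/3)) + 1*(2 + 6*exp(-2*I*pi/3) + 3*exp(2*I*pi/3))*conj(exp(-2*I*pi/3)) + 1*(-5)*conj(-1) + 1*(2 + 3*exp(-2*I*pi/3) + 6*exp(2*I*pi/3))*conj(exp(2*I*pi/3)) + 1*(-2 + 3*exp(-2*I*pi/3) + 3*exp(-I*pi/3) + 3*exp(I*pi/3))*conj(exp(I*pi/3))]
      = (1/6)[(11) + (-2*exp(I*pi/3) + 3*exp(2*I*pi/3)) + (6 + 3*exp(-2*I*pi/3) + 2*exp(2*I*pi/3)) + (5) + (6 + 2*exp(-2*I*pi/3) + 3*exp(2*I*pi/3)) + (3*exp(-2*I*pi/3) - 2*exp(-I*pi/3))] = 18/6 = 3
(Exp terms are combined using exp(i*s)*conj(exp(i*t)) = exp(i*(s-t)), and sums of them are collapsed using the identity that for every m > 1 the m distinct m-th roots of unity sum to 0, e.g. 1 + exp(2*I*pi/3) + exp(-2*I*pi/3) = 0.)
Dimension check: dim(rho) = sum (mult * dim) = 0*1 + 3*1 + 3*1 + 2*1 + 0*1 + 3*1 = 11 = chi_rho(e) = 11.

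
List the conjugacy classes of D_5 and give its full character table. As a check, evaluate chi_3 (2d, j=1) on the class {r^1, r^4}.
Conjugacy classes: {e} of size 1, {r^1, r^4} of size 2, {r^2, r^3} of size 2, {s, sr, ..., sr^4} of size 5.
Character table:
  irrep \ class              {e} (size 1)  {r^1, r^4} (size 2)  {r^2, r^3} (size 2)  {s, sr, ..., sr^4} (size 5)
  chi_1 (triv)               1             1                    1                    1                          
  chi_2 (sign: r->1, s->-1)  1             1                    1                    -1                         
  chi_3 (2d, j=1)            2             -1/2 + sqrt(5)/2     -sqrt(5)/2 - 1/2     0                          
  chi_4 (2d, j=2)            2             -sqrt(5)/2 - 1/2     -1/2 + sqrt(5)/2     0                          

Spot check: chi_3 (2d, j=1) on {r^1, r^4} = -1/2 + sqrt(5)/2.

Proof sketch: D_5 has order 2*5 = 10 with 4 conjugacy classes, hence 4 irreducibles. Sum of squared dims 1 + 1 + 4 + 4 = 10 = |G|. Linear characters come from the abelianisation; the 2-dimensional irreps have character r^k -> 2*cos(2*pi*j*k/5), reflections -> 0.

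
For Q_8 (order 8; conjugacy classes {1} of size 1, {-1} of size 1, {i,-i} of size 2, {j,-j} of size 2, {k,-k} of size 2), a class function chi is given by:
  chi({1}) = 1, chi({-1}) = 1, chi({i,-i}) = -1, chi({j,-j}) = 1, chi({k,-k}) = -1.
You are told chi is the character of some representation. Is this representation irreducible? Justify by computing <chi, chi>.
Irreducible: <chi, chi> = 1.

Proof sketch: <chi, chi> = (1/|G|) sum_C |C| * |chi(C)|^2 = (1/8)[1*|1|^2 + 1*|1|^2 + 2*|-1|^2 + 2*|1|^2 + 2*|-1|^2]
  = (1/8)[(1) + (1) + (2) + (2) + (2)] = 8/8 = 1.
A character is irreducible iff <chi, chi> = 1, so this representation is irreducible.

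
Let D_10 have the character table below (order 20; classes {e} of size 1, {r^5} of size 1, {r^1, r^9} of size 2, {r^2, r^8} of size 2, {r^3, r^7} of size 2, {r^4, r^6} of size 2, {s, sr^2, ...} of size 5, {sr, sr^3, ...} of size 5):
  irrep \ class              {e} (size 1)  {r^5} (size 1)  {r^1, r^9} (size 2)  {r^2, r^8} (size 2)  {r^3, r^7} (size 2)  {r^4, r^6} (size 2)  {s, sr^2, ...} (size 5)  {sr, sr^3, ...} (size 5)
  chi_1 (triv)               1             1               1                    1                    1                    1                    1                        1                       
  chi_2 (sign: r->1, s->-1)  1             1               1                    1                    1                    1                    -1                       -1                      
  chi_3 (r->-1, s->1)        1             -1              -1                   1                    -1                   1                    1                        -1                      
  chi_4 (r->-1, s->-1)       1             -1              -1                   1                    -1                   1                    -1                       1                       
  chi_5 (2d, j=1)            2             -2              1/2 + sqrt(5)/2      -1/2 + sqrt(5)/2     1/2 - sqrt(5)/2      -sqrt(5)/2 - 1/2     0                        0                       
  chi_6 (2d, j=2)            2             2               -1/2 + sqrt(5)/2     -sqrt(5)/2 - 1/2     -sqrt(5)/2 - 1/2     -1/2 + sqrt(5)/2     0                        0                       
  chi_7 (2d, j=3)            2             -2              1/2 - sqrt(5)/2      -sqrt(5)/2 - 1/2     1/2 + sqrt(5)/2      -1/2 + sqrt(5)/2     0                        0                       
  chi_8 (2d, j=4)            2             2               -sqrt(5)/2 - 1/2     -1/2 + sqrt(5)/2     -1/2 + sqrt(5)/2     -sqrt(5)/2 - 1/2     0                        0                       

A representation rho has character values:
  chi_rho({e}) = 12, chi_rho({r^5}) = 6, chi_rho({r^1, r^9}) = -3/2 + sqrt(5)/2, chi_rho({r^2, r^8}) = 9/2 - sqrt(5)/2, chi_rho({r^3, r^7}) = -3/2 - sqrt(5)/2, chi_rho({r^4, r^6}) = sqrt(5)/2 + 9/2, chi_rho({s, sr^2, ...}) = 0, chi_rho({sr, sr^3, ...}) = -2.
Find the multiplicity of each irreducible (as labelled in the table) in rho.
Multiplicities: chi_1: 1, chi_2: 2, chi_3: 2, chi_4: 1, chi_5: 0, chi_6: 2, chi_7: 0, chi_8: 1.

Use <chi_rho, chi> = (1/|G|) sum_C |C| * chi_rho(C) * conj(chi(C)) with |G| = 20 for each irreducible chi in the table:
  <chi_rho, chi_1> = (1/20)[1*(12)*conj(1) + 1*(6)*conj(1) + 2*(-3/2 + sqrt(5)/2)*conj(1) + 2*(9/2 - sqrt(5)/2)*conj(1) + 2*(-3/2 - sqrt(5)/2)*conj(1) + 2*(sqrt(5)/2 + 9/2)*conj(1) + 5*(0)*conj(1) + 5*(-2)*conj(1)]
      = (1/20)[(12) + (6) + (-3 + sqrt(5)) + (9 - sqrt(5)) + (-3 - sqrt(5)) + (sqrt(5) + 9) + (0) + (-10)] = 20/20 = 1
  <chi_rho, chi_2> = (1/20)[1*(12)*conj(1) + 1*(6)*conj(1) + 2*(-3/2 + sqrt(5)/2)*conj(1) + 2*(9/2 - sqrt(5)/2)*conj(1) + 2*(-3/2 - sqrt(5)/2)*conj(1) + 2*(sqrt(5)/2 + 9/2)*conj(1) + 5*(0)*conj(-1) + 5*(-2)*conj(-1)]
      = (1/20)[(12) + (6) + (-3 + sqrt(5)) + (9 - sqrt(5)) + (-3 - sqrt(5)) + (sqrt(5) + 9) + (0) + (10)] = 40/20 = 2
  <chi_rho, chi_3> = (1/20)[1*(12)*conj(1) + 1*(6)*conj(-1) + 2*(-3/2 + sqrt(5)/2)*conj(-1) + 2*(9/2 - sqrt(5)/2)*conj(1) + 2*(-3/2 - sqrt(5)/2)*conj(-1) + 2*(sqrt(5)/2 + 9/2)*conj(1) + 5*(0)*conj(1) + 5*(-2)*conj(-1)]
      = (1/20)[(12) + (-6) + (3 - sqrt(5)) + (9 - sqrt(5)) + (sqrt(5) + 3) + (sqrt(5) + 9) + (0) + (10)] = 40/20 = 2
  <chi_rho, chi_4> = (1/20)[1*(12)*conj(1) + 1*(6)*conj(-1) + 2*(-3/2 + sqrt(5)/2)*conj(-1) + 2*(9/2 - sqrt(5)/2)*conj(1) + 2*(-3/2 - sqrt(5)/2)*conj(-1) + 2*(sqrt(5)/2 + 9/2)*conj(1) + 5*(0)*conj(-1) + 5*(-2)*conj(1)]
      = (1/20)[(12) + (-6) + (3 - sqrt(5)) + (9 - sqrt(5)) + (sqrt(5) + 3) + (sqrt(5) + 9) + (0) + (-10)] = 20/20 = 1
  <chi_rho, chi_5> = (1/20)[1*(12)*conj(2) + 1*(6)*conj(-2) + 2*(-3/2 + sqrt(5)/2)*conj(1/2 + sqrt(5)/2) + 2*(9/2 - sqrt(5)/2)*conj(-1/2 + sqrt(5)/2) + 2*(-3/2 - sqrt(5)/2)*conj(1/2 - sqrt(5)/2) + 2*(sqrt(5)/2 + 9/2)*conj(-sqrt(5)/2 - 1/2) + 5*(0)*conj(0) + 5*(-2)*conj(0)]
      = (1/20)[(24) + (-12) + (1 - sqrt(5)) + (-7 + 5*sqrt(5)) + (1 + sqrt(5)) + (-5*sqrt(5) - 7) + (0) + (0)] = 0/20 = 0
  <chi_rho, chi_6> = (1/20)[1*(12)*conj(2) + 1*(6)*conj(2) + 2*(-3/2 + sqrt(5)/2)*conj(-1/2 + sqrt(5)/2) + 2*(9/2 - sqrt(5)/2)*conj(-sqrt(5)/2 - 1/2) + 2*(-3/2 - sqrt(5)/2)*conj(-sqrt(5)/2 - 1/2) + 2*(sqrt(5)/2 + 9/2)*conj(-1/2 + sqrt(5)/2) + 5*(0)*conj(0) + 5*(-2)*conj(0)]
      = (1/20)[(24) + (12) + (4 - 2*sqrt(5)) + (-4*sqrt(5) - 2) + (4 + 2*sqrt(5)) + (-2 + 4*sqrt(5)) + (0) + (0)] = 40/20 = 2
  <chi_rho, chi_7> = (1/20)[1*(12)*conj(2) + 1*(6)*conj(-2) + 2*(-3/2 + sqrt(5)/2)*conj(1/2 - sqrt(5)/2) + 2*(9/2 - sqrt(5)/2)*conj(-sqrt(5)/2 - 1/2) + 2*(-3/2 - sqrt(5)/2)*conj(1/2 + sqrt(5)/2) + 2*(sqrt(5)/2 + 9/2)*conj(-1/2 + sqrt(5)/2) + 5*(0)*conj(0) + 5*(-2)*conj(0)]
      = (1/20)[(24) + (-12) + (-4 + 2*sqrt(5)) + (-4*sqrt(5) - 2) + (-2*sqrt(5) - 4) + (-2 + 4*sqrt(5)) + (0) + (0)] = 0/20 = 0
  <chi_rho, chi_8> = (1/20)[1*(12)*conj(2) + 1*(6)*conj(2) + 2*(-3/2 + sqrt(5)/2)*conj(-sqrt(5)/2 - 1/2) + 2*(9/2 - sqrt(5)/2)*conj(-1/2 + sqrt(5)/2) + 2*(-3/2 - sqrt(5)/2)*conj(-1/2 + sqrt(5)/2) + 2*(sqrt(5)/2 + 9/2)*conj(-sqrt(5)/2 - 1/2) + 5*(0)*conj(0) + 5*(-2)*conj(0)]
      = (1/20)[(24) + (12) + (-1 + sqrt(5)) + (-7 + 5*sqrt(5)) + (-sqrt(5) - 1) + (-5*sqrt(5) - 7) + (0) + (0)] = 20/20 = 1
Dimension check: dim(rho) = sum (mult * dim) = 1*1 + 2*1 + 2*1 + 1*1 + 0*2 + 2*2 + 0*2 + 1*2 = 12 = chi_rho(e) = 12.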